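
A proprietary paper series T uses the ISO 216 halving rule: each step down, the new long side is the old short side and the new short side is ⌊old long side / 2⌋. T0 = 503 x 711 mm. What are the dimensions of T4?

125 × 177 mm

T1: ⌊711/2⌋ × 503 = 355 × 503 mm
T2: ⌊503/2⌋ × 355 = 251 × 355 mm
T3: ⌊355/2⌋ × 251 = 177 × 251 mm
T4: ⌊251/2⌋ × 177 = 125 × 177 mm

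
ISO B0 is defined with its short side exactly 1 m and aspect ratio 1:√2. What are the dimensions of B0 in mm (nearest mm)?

1000 × 1414 mm

Short side = 1000 mm; long side = 1000√2 ≈ 1414.2 mm.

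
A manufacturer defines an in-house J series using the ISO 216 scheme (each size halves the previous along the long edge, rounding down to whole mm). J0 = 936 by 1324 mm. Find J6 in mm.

J1: ⌊1324/2⌋ × 936 = 662 × 936 mm
J2: ⌊936/2⌋ × 662 = 468 × 662 mm
J3: ⌊662/2⌋ × 468 = 331 × 468 mm
J4: ⌊468/2⌋ × 331 = 234 × 331 mm
J5: ⌊331/2⌋ × 234 = 165 × 234 mm
J6: ⌊234/2⌋ × 165 = 117 × 165 mm

117 × 165 mm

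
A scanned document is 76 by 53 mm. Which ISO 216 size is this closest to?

A8 (52 × 74 mm)

Aspect ratio 76/53 ≈ 1.434 (ISO target is √2 ≈ 1.414).
In the A-series (A0 area = 1 m²): A8 = 52 × 74 mm.
Off by 3 mm total — nearest standard size.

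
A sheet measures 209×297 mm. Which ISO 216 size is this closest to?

A4 (210 × 297 mm)

Aspect ratio 297/209 ≈ 1.421 — close to the ISO √2 ≈ 1.414.
In the A-series (A0 area = 1 m²): A4 = 210 × 297 mm.
Off by 1 mm total — nearest standard size.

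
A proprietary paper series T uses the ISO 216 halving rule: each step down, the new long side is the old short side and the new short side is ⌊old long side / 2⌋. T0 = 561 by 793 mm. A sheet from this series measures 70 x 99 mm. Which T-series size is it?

T6

T0: 561 × 793 mm
T1: 396 × 561 mm
T2: 280 × 396 mm
T3: 198 × 280 mm
T4: 140 × 198 mm
T5: 99 × 140 mm
T6: 70 × 99 mm
T7: 49 × 70 mm
→ matches T6.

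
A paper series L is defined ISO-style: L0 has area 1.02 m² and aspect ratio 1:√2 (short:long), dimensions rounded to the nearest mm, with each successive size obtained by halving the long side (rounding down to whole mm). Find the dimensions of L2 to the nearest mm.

Let L0's short side be w mm. w · w√2 = 1.02 m² = 1,020,000 mm², so w ≈ 849.3 mm and w√2 ≈ 1201.0 mm → L0 = 849 × 1201 mm.
L1: ⌊1201/2⌋ × 849 = 600 × 849 mm
L2: ⌊849/2⌋ × 600 = 424 × 600 mm

424 × 600 mm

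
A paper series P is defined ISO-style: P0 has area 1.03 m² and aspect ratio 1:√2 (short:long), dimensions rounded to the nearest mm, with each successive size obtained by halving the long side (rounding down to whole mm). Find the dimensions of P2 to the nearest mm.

Let P0's short side be w mm. w · w√2 = 1.03 m² = 1,030,000 mm², so w ≈ 853.4 mm and w√2 ≈ 1206.9 mm → P0 = 853 × 1207 mm.
P1: ⌊1207/2⌋ × 853 = 603 × 853 mm
P2: ⌊853/2⌋ × 603 = 426 × 603 mm

426 × 603 mm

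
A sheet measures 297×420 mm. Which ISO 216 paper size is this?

Aspect ratio 420/297 ≈ 1.414 — close to the ISO √2 ≈ 1.414.
In the A-series (A0 area = 1 m²): A3 = 297 × 420 mm.

A3 (297 × 420 mm)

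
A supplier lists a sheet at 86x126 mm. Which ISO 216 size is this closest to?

Aspect ratio 126/86 ≈ 1.465 (ISO target is √2 ≈ 1.414).
In the B-series (B0 = 1000 × 1414 mm): B7 = 88 × 125 mm.
Off by 3 mm total — nearest standard size.

B7 (88 × 125 mm)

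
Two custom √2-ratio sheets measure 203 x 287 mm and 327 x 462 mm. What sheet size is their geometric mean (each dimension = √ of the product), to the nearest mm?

258 × 364 mm

Short side: √(203 · 327) = √66381 ≈ 257.6 → 258 mm
Long side: √(287 · 462) = √132594 ≈ 364.1 → 364 mm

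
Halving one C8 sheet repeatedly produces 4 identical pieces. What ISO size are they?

4 = 2^2, so 2 halving steps.
C8 → C9 → … → C10 after 2 steps.

C10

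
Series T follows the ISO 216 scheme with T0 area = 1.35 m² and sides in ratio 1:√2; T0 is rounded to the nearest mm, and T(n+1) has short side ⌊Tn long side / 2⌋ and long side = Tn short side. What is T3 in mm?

Let T0's short side be w mm. w · w√2 = 1.35 m² = 1,350,000 mm², so w ≈ 977.0 mm and w√2 ≈ 1381.7 mm → T0 = 977 × 1382 mm.
T1: ⌊1382/2⌋ × 977 = 691 × 977 mm
T2: ⌊977/2⌋ × 691 = 488 × 691 mm
T3: ⌊691/2⌋ × 488 = 345 × 488 mm

345 × 488 mm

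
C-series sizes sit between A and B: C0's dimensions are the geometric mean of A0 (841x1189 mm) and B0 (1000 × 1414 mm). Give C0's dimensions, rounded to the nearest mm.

Short: √(841 · 1000) = √841000 ≈ 917.1 mm.
Long: √(1189 · 1414) = √1681246 ≈ 1296.6 mm.

917 × 1297 mm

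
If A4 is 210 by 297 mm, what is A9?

A5: ⌊297/2⌋ × 210 = 148 × 210 mm
A6: ⌊210/2⌋ × 148 = 105 × 148 mm
A7: ⌊148/2⌋ × 105 = 74 × 105 mm
A8: ⌊105/2⌋ × 74 = 52 × 74 mm
A9: ⌊74/2⌋ × 52 = 37 × 52 mm

37 × 52 mm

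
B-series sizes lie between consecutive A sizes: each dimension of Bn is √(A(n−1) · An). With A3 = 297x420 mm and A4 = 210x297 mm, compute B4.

Short side: √(297 · 210) = √62370 ≈ 249.7 → 250 mm
Long side: √(420 · 297) = √124740 ≈ 353.2 → 353 mm

250 × 353 mm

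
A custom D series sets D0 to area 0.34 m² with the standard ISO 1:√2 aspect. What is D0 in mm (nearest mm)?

Let the short side be w mm. Then w · w√2 = 0.34 m² = 340,000 mm².
w² = 340,000/√2, so w ≈ 490.3 mm; long side = w√2 ≈ 693.4 mm.

490 × 693 mm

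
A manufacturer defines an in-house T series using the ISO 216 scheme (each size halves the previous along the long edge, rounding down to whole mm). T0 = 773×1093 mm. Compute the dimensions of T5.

136 × 193 mm

T1: ⌊1093/2⌋ × 773 = 546 × 773 mm
T2: ⌊773/2⌋ × 546 = 386 × 546 mm
T3: ⌊546/2⌋ × 386 = 273 × 386 mm
T4: ⌊386/2⌋ × 273 = 193 × 273 mm
T5: ⌊273/2⌋ × 193 = 136 × 193 mm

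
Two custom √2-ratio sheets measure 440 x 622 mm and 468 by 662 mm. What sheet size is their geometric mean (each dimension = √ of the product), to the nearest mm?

454 × 642 mm

Short side: √(440 · 468) = √205920 ≈ 453.8 → 454 mm
Long side: √(622 · 662) = √411764 ≈ 641.7 → 642 mm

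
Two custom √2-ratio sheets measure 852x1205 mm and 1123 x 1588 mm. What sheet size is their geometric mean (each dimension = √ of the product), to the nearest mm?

978 × 1383 mm

Short side: √(852 · 1123) = √956796 ≈ 978.2 → 978 mm
Long side: √(1205 · 1588) = √1913540 ≈ 1383.3 → 1383 mm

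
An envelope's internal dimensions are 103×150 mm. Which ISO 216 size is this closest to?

A6 (105 × 148 mm)

Aspect ratio 150/103 ≈ 1.456 (ISO target is √2 ≈ 1.414).
In the A-series (A0 area = 1 m²): A6 = 105 × 148 mm.
Off by 4 mm total — nearest standard size.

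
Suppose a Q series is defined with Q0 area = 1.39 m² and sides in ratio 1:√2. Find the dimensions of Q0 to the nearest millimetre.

991 × 1402 mm

Let the short side be w mm. Then w · w√2 = 1.39 m² = 1,390,000 mm².
w² = 1,390,000/√2, so w ≈ 991.4 mm; long side = w√2 ≈ 1402.1 mm.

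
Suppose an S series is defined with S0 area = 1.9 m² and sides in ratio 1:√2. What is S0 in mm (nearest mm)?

Let the short side be w mm. Then w · w√2 = 1.9 m² = 1,900,000 mm².
w² = 1,900,000/√2, so w ≈ 1159.1 mm; long side = w√2 ≈ 1639.2 mm.

1159 × 1639 mm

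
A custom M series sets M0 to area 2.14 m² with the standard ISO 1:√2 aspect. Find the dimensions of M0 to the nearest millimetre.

Let the short side be w mm. Then w · w√2 = 2.14 m² = 2,140,000 mm².
w² = 2,140,000/√2, so w ≈ 1230.1 mm; long side = w√2 ≈ 1739.7 mm.

1230 × 1740 mm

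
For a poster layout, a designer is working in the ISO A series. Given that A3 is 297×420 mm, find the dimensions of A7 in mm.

74 × 105 mm

A4: ⌊420/2⌋ × 297 = 210 × 297 mm
A5: ⌊297/2⌋ × 210 = 148 × 210 mm
A6: ⌊210/2⌋ × 148 = 105 × 148 mm
A7: ⌊148/2⌋ × 105 = 74 × 105 mm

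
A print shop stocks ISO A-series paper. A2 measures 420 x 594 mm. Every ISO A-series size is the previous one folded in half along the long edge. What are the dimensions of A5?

A3: ⌊594/2⌋ × 420 = 297 × 420 mm
A4: ⌊420/2⌋ × 297 = 210 × 297 mm
A5: ⌊297/2⌋ × 210 = 148 × 210 mm

148 × 210 mm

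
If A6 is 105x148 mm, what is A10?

26 × 37 mm

A7: ⌊148/2⌋ × 105 = 74 × 105 mm
A8: ⌊105/2⌋ × 74 = 52 × 74 mm
A9: ⌊74/2⌋ × 52 = 37 × 52 mm
A10: ⌊52/2⌋ × 37 = 26 × 37 mm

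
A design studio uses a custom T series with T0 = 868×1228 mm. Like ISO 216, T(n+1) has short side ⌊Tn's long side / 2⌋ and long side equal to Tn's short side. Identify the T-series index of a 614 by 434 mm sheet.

T0: 868 × 1228 mm
T1: 614 × 868 mm
T2: 434 × 614 mm
T3: 307 × 434 mm
→ matches T2.

T2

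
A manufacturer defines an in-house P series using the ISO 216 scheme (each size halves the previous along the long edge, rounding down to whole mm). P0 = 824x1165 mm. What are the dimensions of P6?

P1: ⌊1165/2⌋ × 824 = 582 × 824 mm
P2: ⌊824/2⌋ × 582 = 412 × 582 mm
P3: ⌊582/2⌋ × 412 = 291 × 412 mm
P4: ⌊412/2⌋ × 291 = 206 × 291 mm
P5: ⌊291/2⌋ × 206 = 145 × 206 mm
P6: ⌊206/2⌋ × 145 = 103 × 145 mm

103 × 145 mm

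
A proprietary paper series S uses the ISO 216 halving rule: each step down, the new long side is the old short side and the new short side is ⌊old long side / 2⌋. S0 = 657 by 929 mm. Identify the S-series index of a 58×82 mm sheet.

S0: 657 × 929 mm
S1: 464 × 657 mm
S2: 328 × 464 mm
S3: 232 × 328 mm
S4: 164 × 232 mm
S5: 116 × 164 mm
S6: 82 × 116 mm
S7: 58 × 82 mm
S8: 41 × 58 mm
→ matches S7.

S7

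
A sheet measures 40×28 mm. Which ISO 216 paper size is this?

Aspect ratio 40/28 ≈ 1.429 — close to the ISO √2 ≈ 1.414.
In the C-series (envelope sizes, between A and B): C10 = 28 × 40 mm.

C10 (28 × 40 mm)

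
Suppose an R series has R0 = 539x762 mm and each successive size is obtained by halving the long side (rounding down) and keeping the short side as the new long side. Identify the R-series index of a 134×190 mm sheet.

R4

R0: 539 × 762 mm
R1: 381 × 539 mm
R2: 269 × 381 mm
R3: 190 × 269 mm
R4: 134 × 190 mm
R5: 95 × 134 mm
→ matches R4.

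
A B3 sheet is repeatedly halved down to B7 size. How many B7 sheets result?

16

B3 = 353 × 500 mm; B7 = 88 × 125 mm.
Each halving step doubles the count; 4 steps from B3 to B7.
2^4 = 16.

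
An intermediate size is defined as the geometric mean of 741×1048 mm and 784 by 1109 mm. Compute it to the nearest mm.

Short side: √(741 · 784) = √580944 ≈ 762.2 → 762 mm
Long side: √(1048 · 1109) = √1162232 ≈ 1078.1 → 1078 mm

762 × 1078 mm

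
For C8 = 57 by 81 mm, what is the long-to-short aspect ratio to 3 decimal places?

81 / 57 = 1.421
ISO 216 targets √2 ≈ 1.414; the +0.007 deviation is from mm rounding.

1.421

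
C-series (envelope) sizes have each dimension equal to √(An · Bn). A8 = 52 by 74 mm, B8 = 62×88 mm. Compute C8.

57 × 81 mm

Short side: √(52 · 62) = √3224 ≈ 56.8 → 57 mm
Long side: √(74 · 88) = √6512 ≈ 80.7 → 81 mm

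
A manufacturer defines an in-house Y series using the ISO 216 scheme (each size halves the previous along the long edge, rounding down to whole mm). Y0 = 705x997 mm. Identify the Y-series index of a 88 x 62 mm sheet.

Y0: 705 × 997 mm
Y1: 498 × 705 mm
Y2: 352 × 498 mm
Y3: 249 × 352 mm
Y4: 176 × 249 mm
Y5: 124 × 176 mm
Y6: 88 × 124 mm
Y7: 62 × 88 mm
Y8: 44 × 62 mm
→ matches Y7.

Y7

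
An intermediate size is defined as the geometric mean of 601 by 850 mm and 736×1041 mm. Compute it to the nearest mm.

665 × 941 mm

Short side: √(601 · 736) = √442336 ≈ 665.1 → 665 mm
Long side: √(850 · 1041) = √884850 ≈ 940.7 → 941 mm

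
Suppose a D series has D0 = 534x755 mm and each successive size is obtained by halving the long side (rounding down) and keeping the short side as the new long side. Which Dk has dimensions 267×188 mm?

D3

D0: 534 × 755 mm
D1: 377 × 534 mm
D2: 267 × 377 mm
D3: 188 × 267 mm
D4: 133 × 188 mm
→ matches D3.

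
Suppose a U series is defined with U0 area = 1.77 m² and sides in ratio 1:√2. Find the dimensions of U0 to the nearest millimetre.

1119 × 1582 mm

Let the short side be w mm. Then w · w√2 = 1.77 m² = 1,770,000 mm².
w² = 1,770,000/√2, so w ≈ 1118.7 mm; long side = w√2 ≈ 1582.1 mm.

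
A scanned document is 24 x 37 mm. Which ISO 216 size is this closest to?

Aspect ratio 37/24 ≈ 1.542 (ISO target is √2 ≈ 1.414).
In the A-series (A0 area = 1 m²): A10 = 26 × 37 mm.
Off by 2 mm total — nearest standard size.

A10 (26 × 37 mm)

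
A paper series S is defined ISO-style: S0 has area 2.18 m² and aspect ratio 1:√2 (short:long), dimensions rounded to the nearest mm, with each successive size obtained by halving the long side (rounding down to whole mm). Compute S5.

219 × 310 mm

Let S0's short side be w mm. w · w√2 = 2.18 m² = 2,180,000 mm², so w ≈ 1241.6 mm and w√2 ≈ 1755.8 mm → S0 = 1242 × 1756 mm.
S1: ⌊1756/2⌋ × 1242 = 878 × 1242 mm
S2: ⌊1242/2⌋ × 878 = 621 × 878 mm
S3: ⌊878/2⌋ × 621 = 439 × 621 mm
S4: ⌊621/2⌋ × 439 = 310 × 439 mm
S5: ⌊439/2⌋ × 310 = 219 × 310 mm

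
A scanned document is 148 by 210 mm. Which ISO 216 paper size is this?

A5 (148 × 210 mm)

Aspect ratio 210/148 ≈ 1.419 — close to the ISO √2 ≈ 1.414.
In the A-series (A0 area = 1 m²): A5 = 148 × 210 mm.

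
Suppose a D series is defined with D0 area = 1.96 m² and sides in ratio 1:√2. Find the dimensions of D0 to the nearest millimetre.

Let the short side be w mm. Then w · w√2 = 1.96 m² = 1,960,000 mm².
w² = 1,960,000/√2, so w ≈ 1177.3 mm; long side = w√2 ≈ 1664.9 mm.

1177 × 1665 mm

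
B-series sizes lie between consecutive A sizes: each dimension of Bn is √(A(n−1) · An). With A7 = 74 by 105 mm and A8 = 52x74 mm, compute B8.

Short side: √(74 · 52) = √3848 ≈ 62.0 → 62 mm
Long side: √(105 · 74) = √7770 ≈ 88.1 → 88 mm

62 × 88 mm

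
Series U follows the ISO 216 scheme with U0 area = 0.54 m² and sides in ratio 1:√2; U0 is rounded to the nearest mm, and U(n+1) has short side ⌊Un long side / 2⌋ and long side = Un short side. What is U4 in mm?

Let U0's short side be w mm. w · w√2 = 0.54 m² = 540,000 mm², so w ≈ 617.9 mm and w√2 ≈ 873.9 mm → U0 = 618 × 874 mm.
U1: ⌊874/2⌋ × 618 = 437 × 618 mm
U2: ⌊618/2⌋ × 437 = 309 × 437 mm
U3: ⌊437/2⌋ × 309 = 218 × 309 mm
U4: ⌊309/2⌋ × 218 = 154 × 218 mm

154 × 218 mm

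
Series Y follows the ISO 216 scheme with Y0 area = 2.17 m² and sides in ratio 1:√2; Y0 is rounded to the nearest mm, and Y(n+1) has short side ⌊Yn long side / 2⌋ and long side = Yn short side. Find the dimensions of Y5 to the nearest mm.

Let Y0's short side be w mm. w · w√2 = 2.17 m² = 2,170,000 mm², so w ≈ 1238.7 mm and w√2 ≈ 1751.8 mm → Y0 = 1239 × 1752 mm.
Y1: ⌊1752/2⌋ × 1239 = 876 × 1239 mm
Y2: ⌊1239/2⌋ × 876 = 619 × 876 mm
Y3: ⌊876/2⌋ × 619 = 438 × 619 mm
Y4: ⌊619/2⌋ × 438 = 309 × 438 mm
Y5: ⌊438/2⌋ × 309 = 219 × 309 mm

219 × 309 mm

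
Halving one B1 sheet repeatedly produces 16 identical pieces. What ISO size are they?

16 = 2^4, so 4 halving steps.
B1 → B2 → … → B5 after 4 steps.

B5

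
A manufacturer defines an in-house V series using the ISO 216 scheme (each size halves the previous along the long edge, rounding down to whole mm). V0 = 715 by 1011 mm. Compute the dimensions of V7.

V1 = 505 × 715 mm (from V0 by 1 halving).
V2: ⌊715/2⌋ × 505 = 357 × 505 mm
V3: ⌊505/2⌋ × 357 = 252 × 357 mm
V4: ⌊357/2⌋ × 252 = 178 × 252 mm
V5: ⌊252/2⌋ × 178 = 126 × 178 mm
V6: ⌊178/2⌋ × 126 = 89 × 126 mm
V7: ⌊126/2⌋ × 89 = 63 × 89 mm

63 × 89 mm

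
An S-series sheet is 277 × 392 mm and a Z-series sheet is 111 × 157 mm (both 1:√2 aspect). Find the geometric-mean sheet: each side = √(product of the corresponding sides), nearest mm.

Short side: √(277 · 111) = √30747 ≈ 175.3 → 175 mm
Long side: √(392 · 157) = √61544 ≈ 248.1 → 248 mm

175 × 248 mm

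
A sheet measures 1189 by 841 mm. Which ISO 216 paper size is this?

A0 (841 × 1189 mm)

Aspect ratio 1189/841 ≈ 1.414 — close to the ISO √2 ≈ 1.414.
In the A-series (A0 area = 1 m²): A0 = 841 × 1189 mm.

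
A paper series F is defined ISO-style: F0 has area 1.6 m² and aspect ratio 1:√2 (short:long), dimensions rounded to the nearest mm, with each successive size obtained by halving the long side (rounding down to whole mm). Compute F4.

Let F0's short side be w mm. w · w√2 = 1.6 m² = 1,600,000 mm², so w ≈ 1063.7 mm and w√2 ≈ 1504.2 mm → F0 = 1064 × 1504 mm.
F1: ⌊1504/2⌋ × 1064 = 752 × 1064 mm
F2: ⌊1064/2⌋ × 752 = 532 × 752 mm
F3: ⌊752/2⌋ × 532 = 376 × 532 mm
F4: ⌊532/2⌋ × 376 = 266 × 376 mm

266 × 376 mm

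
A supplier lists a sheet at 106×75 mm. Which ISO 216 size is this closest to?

Aspect ratio 106/75 ≈ 1.413 — close to the ISO √2 ≈ 1.414.
In the A-series (A0 area = 1 m²): A7 = 74 × 105 mm.
Off by 2 mm total — nearest standard size.

A7 (74 × 105 mm)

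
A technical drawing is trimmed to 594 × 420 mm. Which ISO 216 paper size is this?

A2 (420 × 594 mm)

Aspect ratio 594/420 ≈ 1.414 — close to the ISO √2 ≈ 1.414.
In the A-series (A0 area = 1 m²): A2 = 420 × 594 mm.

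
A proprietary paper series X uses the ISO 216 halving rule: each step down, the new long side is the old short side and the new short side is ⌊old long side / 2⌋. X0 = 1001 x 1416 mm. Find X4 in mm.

X1: ⌊1416/2⌋ × 1001 = 708 × 1001 mm
X2: ⌊1001/2⌋ × 708 = 500 × 708 mm
X3: ⌊708/2⌋ × 500 = 354 × 500 mm
X4: ⌊500/2⌋ × 354 = 250 × 354 mm

250 × 354 mm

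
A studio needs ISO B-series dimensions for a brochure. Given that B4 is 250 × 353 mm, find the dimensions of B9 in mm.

B5: ⌊353/2⌋ × 250 = 176 × 250 mm
B6: ⌊250/2⌋ × 176 = 125 × 176 mm
B7: ⌊176/2⌋ × 125 = 88 × 125 mm
B8: ⌊125/2⌋ × 88 = 62 × 88 mm
B9: ⌊88/2⌋ × 62 = 44 × 62 mm

44 × 62 mm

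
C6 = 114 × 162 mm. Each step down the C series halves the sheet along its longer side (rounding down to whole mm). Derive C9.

C7: ⌊162/2⌋ × 114 = 81 × 114 mm
C8: ⌊114/2⌋ × 81 = 57 × 81 mm
C9: ⌊81/2⌋ × 57 = 40 × 57 mm

40 × 57 mm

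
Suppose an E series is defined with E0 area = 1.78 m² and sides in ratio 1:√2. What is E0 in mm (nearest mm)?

1122 × 1587 mm

Let the short side be w mm. Then w · w√2 = 1.78 m² = 1,780,000 mm².
w² = 1,780,000/√2, so w ≈ 1121.9 mm; long side = w√2 ≈ 1586.6 mm.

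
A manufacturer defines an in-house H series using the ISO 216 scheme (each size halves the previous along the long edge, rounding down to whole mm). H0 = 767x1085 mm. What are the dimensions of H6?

95 × 135 mm

H1: ⌊1085/2⌋ × 767 = 542 × 767 mm
H2: ⌊767/2⌋ × 542 = 383 × 542 mm
H3: ⌊542/2⌋ × 383 = 271 × 383 mm
H4: ⌊383/2⌋ × 271 = 191 × 271 mm
H5: ⌊271/2⌋ × 191 = 135 × 191 mm
H6: ⌊191/2⌋ × 135 = 95 × 135 mm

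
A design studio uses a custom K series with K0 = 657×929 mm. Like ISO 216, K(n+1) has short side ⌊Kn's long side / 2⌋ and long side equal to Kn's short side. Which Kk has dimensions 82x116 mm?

K0: 657 × 929 mm
K1: 464 × 657 mm
K2: 328 × 464 mm
K3: 232 × 328 mm
K4: 164 × 232 mm
K5: 116 × 164 mm
K6: 82 × 116 mm
K7: 58 × 82 mm
→ matches K6.

K6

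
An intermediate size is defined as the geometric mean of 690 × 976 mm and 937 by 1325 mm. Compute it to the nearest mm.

Short side: √(690 · 937) = √646530 ≈ 804.1 → 804 mm
Long side: √(976 · 1325) = √1293200 ≈ 1137.2 → 1137 mm

804 × 1137 mm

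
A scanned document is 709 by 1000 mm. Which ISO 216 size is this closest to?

Aspect ratio 1000/709 ≈ 1.410 — close to the ISO √2 ≈ 1.414.
In the B-series (B0 = 1000 × 1414 mm): B1 = 707 × 1000 mm.
Off by 2 mm total — nearest standard size.

B1 (707 × 1000 mm)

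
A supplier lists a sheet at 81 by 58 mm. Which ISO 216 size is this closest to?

C8 (57 × 81 mm)

Aspect ratio 81/58 ≈ 1.397 (ISO target is √2 ≈ 1.414).
In the C-series (envelope sizes, between A and B): C8 = 57 × 81 mm.
Off by 1 mm total — nearest standard size.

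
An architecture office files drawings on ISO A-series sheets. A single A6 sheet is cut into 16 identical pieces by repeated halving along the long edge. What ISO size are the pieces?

A10

16 = 2^4, so 4 halving steps.
A6 → A7 → … → A10 after 4 steps.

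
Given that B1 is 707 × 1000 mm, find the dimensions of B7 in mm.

88 × 125 mm

B2: ⌊1000/2⌋ × 707 = 500 × 707 mm
B3: ⌊707/2⌋ × 500 = 353 × 500 mm
B4: ⌊500/2⌋ × 353 = 250 × 353 mm
B5: ⌊353/2⌋ × 250 = 176 × 250 mm
B6: ⌊250/2⌋ × 176 = 125 × 176 mm
B7: ⌊176/2⌋ × 125 = 88 × 125 mm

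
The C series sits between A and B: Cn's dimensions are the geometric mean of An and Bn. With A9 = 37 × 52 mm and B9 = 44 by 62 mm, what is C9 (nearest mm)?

40 × 57 mm

Short side: √(37 · 44) = √1628 ≈ 40.3 → 40 mm
Long side: √(52 · 62) = √3224 ≈ 56.8 → 57 mm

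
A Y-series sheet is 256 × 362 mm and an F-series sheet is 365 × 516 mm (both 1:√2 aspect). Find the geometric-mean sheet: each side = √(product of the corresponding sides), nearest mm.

306 × 432 mm

Short side: √(256 · 365) = √93440 ≈ 305.7 → 306 mm
Long side: √(362 · 516) = √186792 ≈ 432.2 → 432 mm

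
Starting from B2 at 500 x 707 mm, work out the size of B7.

B3: ⌊707/2⌋ × 500 = 353 × 500 mm
B4: ⌊500/2⌋ × 353 = 250 × 353 mm
B5: ⌊353/2⌋ × 250 = 176 × 250 mm
B6: ⌊250/2⌋ × 176 = 125 × 176 mm
B7: ⌊176/2⌋ × 125 = 88 × 125 mm

88 × 125 mm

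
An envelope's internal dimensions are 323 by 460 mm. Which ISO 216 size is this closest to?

Aspect ratio 460/323 ≈ 1.424 — close to the ISO √2 ≈ 1.414.
In the C-series (envelope sizes, between A and B): C3 = 324 × 458 mm.
Off by 3 mm total — nearest standard size.

C3 (324 × 458 mm)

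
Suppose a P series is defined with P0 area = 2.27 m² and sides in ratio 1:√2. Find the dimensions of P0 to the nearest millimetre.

Let the short side be w mm. Then w · w√2 = 2.27 m² = 2,270,000 mm².
w² = 2,270,000/√2, so w ≈ 1266.9 mm; long side = w√2 ≈ 1791.7 mm.

1267 × 1792 mm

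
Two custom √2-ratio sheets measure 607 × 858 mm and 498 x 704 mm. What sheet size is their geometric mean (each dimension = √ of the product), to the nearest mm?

550 × 777 mm

Short side: √(607 · 498) = √302286 ≈ 549.8 → 550 mm
Long side: √(858 · 704) = √604032 ≈ 777.2 → 777 mm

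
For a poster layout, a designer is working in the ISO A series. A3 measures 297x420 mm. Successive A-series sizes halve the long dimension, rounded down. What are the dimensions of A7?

A4: ⌊420/2⌋ × 297 = 210 × 297 mm
A5: ⌊297/2⌋ × 210 = 148 × 210 mm
A6: ⌊210/2⌋ × 148 = 105 × 148 mm
A7: ⌊148/2⌋ × 105 = 74 × 105 mm

74 × 105 mm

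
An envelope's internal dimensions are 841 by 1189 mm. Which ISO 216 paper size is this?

Aspect ratio 1189/841 ≈ 1.414 — close to the ISO √2 ≈ 1.414.
In the A-series (A0 area = 1 m²): A0 = 841 × 1189 mm.

A0 (841 × 1189 mm)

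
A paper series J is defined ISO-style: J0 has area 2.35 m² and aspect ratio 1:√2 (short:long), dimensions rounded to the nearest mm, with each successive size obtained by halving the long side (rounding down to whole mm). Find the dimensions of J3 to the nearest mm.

455 × 644 mm

Let J0's short side be w mm. w · w√2 = 2.35 m² = 2,350,000 mm², so w ≈ 1289.1 mm and w√2 ≈ 1823.0 mm → J0 = 1289 × 1823 mm.
J1: ⌊1823/2⌋ × 1289 = 911 × 1289 mm
J2: ⌊1289/2⌋ × 911 = 644 × 911 mm
J3: ⌊911/2⌋ × 644 = 455 × 644 mm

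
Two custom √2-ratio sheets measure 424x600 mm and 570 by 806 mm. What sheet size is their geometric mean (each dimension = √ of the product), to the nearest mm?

Short side: √(424 · 570) = √241680 ≈ 491.6 → 492 mm
Long side: √(600 · 806) = √483600 ≈ 695.4 → 695 mm

492 × 695 mm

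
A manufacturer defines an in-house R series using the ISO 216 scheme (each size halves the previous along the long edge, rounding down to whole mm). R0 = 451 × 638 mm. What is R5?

79 × 112 mm

R1: ⌊638/2⌋ × 451 = 319 × 451 mm
R2: ⌊451/2⌋ × 319 = 225 × 319 mm
R3: ⌊319/2⌋ × 225 = 159 × 225 mm
R4: ⌊225/2⌋ × 159 = 112 × 159 mm
R5: ⌊159/2⌋ × 112 = 79 × 112 mm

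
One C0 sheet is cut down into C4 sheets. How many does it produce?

16

C0 = 917 × 1297 mm; C4 = 229 × 324 mm.
Each halving step doubles the count; 4 steps from C0 to C4.
2^4 = 16.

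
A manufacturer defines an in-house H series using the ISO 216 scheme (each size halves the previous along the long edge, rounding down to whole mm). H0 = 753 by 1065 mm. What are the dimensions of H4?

188 × 266 mm

H1: ⌊1065/2⌋ × 753 = 532 × 753 mm
H2: ⌊753/2⌋ × 532 = 376 × 532 mm
H3: ⌊532/2⌋ × 376 = 266 × 376 mm
H4: ⌊376/2⌋ × 266 = 188 × 266 mm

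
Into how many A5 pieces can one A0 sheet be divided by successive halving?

32

Each ISO step halves the sheet: 1 × A0 → 2 × A1 → 4 × A2 → 8 × A3 → …
From A0 to A5 is 5 halving steps: 2^5 = 32.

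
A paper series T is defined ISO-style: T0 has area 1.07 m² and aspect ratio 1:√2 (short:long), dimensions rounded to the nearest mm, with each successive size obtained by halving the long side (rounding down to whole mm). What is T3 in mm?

Let T0's short side be w mm. w · w√2 = 1.07 m² = 1,070,000 mm², so w ≈ 869.8 mm and w√2 ≈ 1230.1 mm → T0 = 870 × 1230 mm.
T1: ⌊1230/2⌋ × 870 = 615 × 870 mm
T2: ⌊870/2⌋ × 615 = 435 × 615 mm
T3: ⌊615/2⌋ × 435 = 307 × 435 mm

307 × 435 mm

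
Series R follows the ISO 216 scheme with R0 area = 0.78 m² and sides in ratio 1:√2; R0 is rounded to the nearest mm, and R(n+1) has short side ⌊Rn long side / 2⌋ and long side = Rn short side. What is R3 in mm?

262 × 371 mm

Let R0's short side be w mm. w · w√2 = 0.78 m² = 780,000 mm², so w ≈ 742.7 mm and w√2 ≈ 1050.3 mm → R0 = 743 × 1050 mm.
R1: ⌊1050/2⌋ × 743 = 525 × 743 mm
R2: ⌊743/2⌋ × 525 = 371 × 525 mm
R3: ⌊525/2⌋ × 371 = 262 × 371 mm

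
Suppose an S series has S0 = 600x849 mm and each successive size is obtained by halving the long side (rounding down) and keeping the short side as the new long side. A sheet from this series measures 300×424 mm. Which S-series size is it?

S0: 600 × 849 mm
S1: 424 × 600 mm
S2: 300 × 424 mm
S3: 212 × 300 mm
→ matches S2.

S2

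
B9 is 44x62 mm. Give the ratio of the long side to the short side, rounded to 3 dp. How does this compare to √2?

62 / 44 = 1.409
ISO 216 targets √2 ≈ 1.414; the -0.005 deviation is from mm rounding.

1.409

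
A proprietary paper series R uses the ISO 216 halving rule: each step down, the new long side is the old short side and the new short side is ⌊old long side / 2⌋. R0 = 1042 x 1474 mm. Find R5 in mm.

184 × 260 mm

R1: ⌊1474/2⌋ × 1042 = 737 × 1042 mm
R2: ⌊1042/2⌋ × 737 = 521 × 737 mm
R3: ⌊737/2⌋ × 521 = 368 × 521 mm
R4: ⌊521/2⌋ × 368 = 260 × 368 mm
R5: ⌊368/2⌋ × 260 = 184 × 260 mm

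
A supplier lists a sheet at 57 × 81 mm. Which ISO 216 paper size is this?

Aspect ratio 81/57 ≈ 1.421 — close to the ISO √2 ≈ 1.414.
In the C-series (envelope sizes, between A and B): C8 = 57 × 81 mm.

C8 (57 × 81 mm)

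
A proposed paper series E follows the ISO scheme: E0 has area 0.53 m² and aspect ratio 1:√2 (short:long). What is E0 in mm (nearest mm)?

612 × 866 mm

Let the short side be w mm. Then w · w√2 = 0.53 m² = 530,000 mm².
w² = 530,000/√2, so w ≈ 612.2 mm; long side = w√2 ≈ 865.8 mm.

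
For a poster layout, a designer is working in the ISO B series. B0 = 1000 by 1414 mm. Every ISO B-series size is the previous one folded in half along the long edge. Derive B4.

B1: ⌊1414/2⌋ × 1000 = 707 × 1000 mm
B2: ⌊1000/2⌋ × 707 = 500 × 707 mm
B3: ⌊707/2⌋ × 500 = 353 × 500 mm
B4: ⌊500/2⌋ × 353 = 250 × 353 mm

250 × 353 mm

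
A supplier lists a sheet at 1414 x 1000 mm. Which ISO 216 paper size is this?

Aspect ratio 1414/1000 ≈ 1.414 — close to the ISO √2 ≈ 1.414.
In the B-series (B0 = 1000 × 1414 mm): B0 = 1000 × 1414 mm.

B0 (1000 × 1414 mm)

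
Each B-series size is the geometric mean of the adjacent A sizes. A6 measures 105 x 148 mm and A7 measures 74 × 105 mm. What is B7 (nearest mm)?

88 × 125 mm

Short side: √(105 · 74) = √7770 ≈ 88.1 → 88 mm
Long side: √(148 · 105) = √15540 ≈ 124.7 → 125 mm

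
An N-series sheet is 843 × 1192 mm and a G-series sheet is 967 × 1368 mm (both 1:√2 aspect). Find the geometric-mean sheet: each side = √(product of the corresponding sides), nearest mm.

903 × 1277 mm

Short side: √(843 · 967) = √815181 ≈ 902.9 → 903 mm
Long side: √(1192 · 1368) = √1630656 ≈ 1277.0 → 1277 mm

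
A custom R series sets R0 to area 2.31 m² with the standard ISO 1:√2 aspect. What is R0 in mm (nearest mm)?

1278 × 1807 mm

Let the short side be w mm. Then w · w√2 = 2.31 m² = 2,310,000 mm².
w² = 2,310,000/√2, so w ≈ 1278.1 mm; long side = w√2 ≈ 1807.4 mm.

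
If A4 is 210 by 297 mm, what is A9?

A5: ⌊297/2⌋ × 210 = 148 × 210 mm
A6: ⌊210/2⌋ × 148 = 105 × 148 mm
A7: ⌊148/2⌋ × 105 = 74 × 105 mm
A8: ⌊105/2⌋ × 74 = 52 × 74 mm
A9: ⌊74/2⌋ × 52 = 37 × 52 mm

37 × 52 mm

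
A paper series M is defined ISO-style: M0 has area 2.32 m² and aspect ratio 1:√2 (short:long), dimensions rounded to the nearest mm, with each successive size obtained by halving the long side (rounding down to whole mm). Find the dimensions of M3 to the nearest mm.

452 × 640 mm

Let M0's short side be w mm. w · w√2 = 2.32 m² = 2,320,000 mm², so w ≈ 1280.8 mm and w√2 ≈ 1811.3 mm → M0 = 1281 × 1811 mm.
M1: ⌊1811/2⌋ × 1281 = 905 × 1281 mm
M2: ⌊1281/2⌋ × 905 = 640 × 905 mm
M3: ⌊905/2⌋ × 640 = 452 × 640 mm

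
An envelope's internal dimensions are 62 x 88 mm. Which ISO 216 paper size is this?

B8 (62 × 88 mm)

Aspect ratio 88/62 ≈ 1.419 — close to the ISO √2 ≈ 1.414.
In the B-series (B0 = 1000 × 1414 mm): B8 = 62 × 88 mm.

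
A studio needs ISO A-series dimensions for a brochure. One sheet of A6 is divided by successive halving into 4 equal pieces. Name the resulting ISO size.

A8

4 = 2^2, so 2 halving steps.
A6 → A7 → … → A8 after 2 steps.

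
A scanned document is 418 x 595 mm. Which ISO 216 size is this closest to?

A2 (420 × 594 mm)

Aspect ratio 595/418 ≈ 1.423 — close to the ISO √2 ≈ 1.414.
In the A-series (A0 area = 1 m²): A2 = 420 × 594 mm.
Off by 3 mm total — nearest standard size.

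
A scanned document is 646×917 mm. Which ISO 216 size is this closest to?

C1 (648 × 917 mm)

Aspect ratio 917/646 ≈ 1.420 — close to the ISO √2 ≈ 1.414.
In the C-series (envelope sizes, between A and B): C1 = 648 × 917 mm.
Off by 2 mm total — nearest standard size.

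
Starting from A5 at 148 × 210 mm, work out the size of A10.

26 × 37 mm

A6: ⌊210/2⌋ × 148 = 105 × 148 mm
A7: ⌊148/2⌋ × 105 = 74 × 105 mm
A8: ⌊105/2⌋ × 74 = 52 × 74 mm
A9: ⌊74/2⌋ × 52 = 37 × 52 mm
A10: ⌊52/2⌋ × 37 = 26 × 37 mm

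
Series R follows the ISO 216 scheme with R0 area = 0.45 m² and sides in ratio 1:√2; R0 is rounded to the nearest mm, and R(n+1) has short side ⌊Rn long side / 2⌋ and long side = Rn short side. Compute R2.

282 × 399 mm

Let R0's short side be w mm. w · w√2 = 0.45 m² = 450,000 mm², so w ≈ 564.1 mm and w√2 ≈ 797.7 mm → R0 = 564 × 798 mm.
R1: ⌊798/2⌋ × 564 = 399 × 564 mm
R2: ⌊564/2⌋ × 399 = 282 × 399 mm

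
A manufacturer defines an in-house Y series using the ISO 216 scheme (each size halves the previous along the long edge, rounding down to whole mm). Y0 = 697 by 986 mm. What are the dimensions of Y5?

123 × 174 mm

Y1: ⌊986/2⌋ × 697 = 493 × 697 mm
Y2: ⌊697/2⌋ × 493 = 348 × 493 mm
Y3: ⌊493/2⌋ × 348 = 246 × 348 mm
Y4: ⌊348/2⌋ × 246 = 174 × 246 mm
Y5: ⌊246/2⌋ × 174 = 123 × 174 mm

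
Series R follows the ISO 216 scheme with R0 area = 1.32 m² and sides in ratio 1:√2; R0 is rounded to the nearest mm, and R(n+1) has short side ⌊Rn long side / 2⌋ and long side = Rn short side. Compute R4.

Let R0's short side be w mm. w · w√2 = 1.32 m² = 1,320,000 mm², so w ≈ 966.1 mm and w√2 ≈ 1366.3 mm → R0 = 966 × 1366 mm.
R1: ⌊1366/2⌋ × 966 = 683 × 966 mm
R2: ⌊966/2⌋ × 683 = 483 × 683 mm
R3: ⌊683/2⌋ × 483 = 341 × 483 mm
R4: ⌊483/2⌋ × 341 = 241 × 341 mm

241 × 341 mm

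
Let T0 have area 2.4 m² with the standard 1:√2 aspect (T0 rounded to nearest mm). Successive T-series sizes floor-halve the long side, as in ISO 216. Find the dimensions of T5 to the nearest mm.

230 × 325 mm

Let T0's short side be w mm. w · w√2 = 2.4 m² = 2,400,000 mm², so w ≈ 1302.7 mm and w√2 ≈ 1842.3 mm → T0 = 1303 × 1842 mm.
T1: ⌊1842/2⌋ × 1303 = 921 × 1303 mm
T2: ⌊1303/2⌋ × 921 = 651 × 921 mm
T3: ⌊921/2⌋ × 651 = 460 × 651 mm
T4: ⌊651/2⌋ × 460 = 325 × 460 mm
T5: ⌊460/2⌋ × 325 = 230 × 325 mm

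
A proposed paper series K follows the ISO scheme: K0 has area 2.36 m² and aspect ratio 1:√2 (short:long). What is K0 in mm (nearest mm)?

1292 × 1827 mm

Let the short side be w mm. Then w · w√2 = 2.36 m² = 2,360,000 mm².
w² = 2,360,000/√2, so w ≈ 1291.8 mm; long side = w√2 ≈ 1826.9 mm.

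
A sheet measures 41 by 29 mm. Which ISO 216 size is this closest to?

Aspect ratio 41/29 ≈ 1.414 — close to the ISO √2 ≈ 1.414.
In the C-series (envelope sizes, between A and B): C10 = 28 × 40 mm.
Off by 2 mm total — nearest standard size.

C10 (28 × 40 mm)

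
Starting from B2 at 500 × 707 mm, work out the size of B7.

88 × 125 mm

B3: ⌊707/2⌋ × 500 = 353 × 500 mm
B4: ⌊500/2⌋ × 353 = 250 × 353 mm
B5: ⌊353/2⌋ × 250 = 176 × 250 mm
B6: ⌊250/2⌋ × 176 = 125 × 176 mm
B7: ⌊176/2⌋ × 125 = 88 × 125 mm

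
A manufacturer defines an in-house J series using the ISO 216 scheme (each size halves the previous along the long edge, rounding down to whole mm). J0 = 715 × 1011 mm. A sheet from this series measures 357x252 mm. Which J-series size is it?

J0: 715 × 1011 mm
J1: 505 × 715 mm
J2: 357 × 505 mm
J3: 252 × 357 mm
J4: 178 × 252 mm
→ matches J3.

J3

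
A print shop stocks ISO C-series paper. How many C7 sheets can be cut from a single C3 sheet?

C3 = 324 × 458 mm; C7 = 81 × 114 mm.
Each halving step doubles the count; 4 steps from C3 to C7.
2^4 = 16.

16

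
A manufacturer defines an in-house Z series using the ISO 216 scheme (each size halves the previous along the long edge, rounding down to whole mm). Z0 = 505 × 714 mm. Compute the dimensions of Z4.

Z1 = 357 × 505 mm (from Z0 by 1 halving).
Z2: ⌊505/2⌋ × 357 = 252 × 357 mm
Z3: ⌊357/2⌋ × 252 = 178 × 252 mm
Z4: ⌊252/2⌋ × 178 = 126 × 178 mm

126 × 178 mm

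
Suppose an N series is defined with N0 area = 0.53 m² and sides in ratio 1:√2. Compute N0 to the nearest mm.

Let the short side be w mm. Then w · w√2 = 0.53 m² = 530,000 mm².
w² = 530,000/√2, so w ≈ 612.2 mm; long side = w√2 ≈ 865.8 mm.

612 × 866 mm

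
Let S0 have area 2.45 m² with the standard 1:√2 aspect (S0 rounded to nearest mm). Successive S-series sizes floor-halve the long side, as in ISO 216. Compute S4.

329 × 465 mm

Let S0's short side be w mm. w · w√2 = 2.45 m² = 2,450,000 mm², so w ≈ 1316.2 mm and w√2 ≈ 1861.4 mm → S0 = 1316 × 1861 mm.
S1: ⌊1861/2⌋ × 1316 = 930 × 1316 mm
S2: ⌊1316/2⌋ × 930 = 658 × 930 mm
S3: ⌊930/2⌋ × 658 = 465 × 658 mm
S4: ⌊658/2⌋ × 465 = 329 × 465 mm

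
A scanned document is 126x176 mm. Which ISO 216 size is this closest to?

B6 (125 × 176 mm)

Aspect ratio 176/126 ≈ 1.397 (ISO target is √2 ≈ 1.414).
In the B-series (B0 = 1000 × 1414 mm): B6 = 125 × 176 mm.
Off by 1 mm total — nearest standard size.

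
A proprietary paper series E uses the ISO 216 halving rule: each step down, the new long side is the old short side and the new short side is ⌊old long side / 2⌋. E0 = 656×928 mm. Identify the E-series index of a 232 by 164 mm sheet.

E4

E0: 656 × 928 mm
E1: 464 × 656 mm
E2: 328 × 464 mm
E3: 232 × 328 mm
E4: 164 × 232 mm
E5: 116 × 164 mm
→ matches E4.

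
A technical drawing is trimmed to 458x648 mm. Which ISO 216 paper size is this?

C2 (458 × 648 mm)

Aspect ratio 648/458 ≈ 1.415 — close to the ISO √2 ≈ 1.414.
In the C-series (envelope sizes, between A and B): C2 = 458 × 648 mm.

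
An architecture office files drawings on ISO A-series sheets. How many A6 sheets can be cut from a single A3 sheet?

8

Each ISO step halves the sheet: 1 × A3 → 2 × A4 → 4 × A5 → 8 × A6
From A3 to A6 is 3 halving steps: 2^3 = 8.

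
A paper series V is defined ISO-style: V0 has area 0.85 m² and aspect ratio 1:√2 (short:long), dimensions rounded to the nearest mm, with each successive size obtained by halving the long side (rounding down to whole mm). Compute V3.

Let V0's short side be w mm. w · w√2 = 0.85 m² = 850,000 mm², so w ≈ 775.3 mm and w√2 ≈ 1096.4 mm → V0 = 775 × 1096 mm.
V1: ⌊1096/2⌋ × 775 = 548 × 775 mm
V2: ⌊775/2⌋ × 548 = 387 × 548 mm
V3: ⌊548/2⌋ × 387 = 274 × 387 mm

274 × 387 mm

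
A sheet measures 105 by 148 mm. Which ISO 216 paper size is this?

A6 (105 × 148 mm)

Aspect ratio 148/105 ≈ 1.410 — close to the ISO √2 ≈ 1.414.
In the A-series (A0 area = 1 m²): A6 = 105 × 148 mm.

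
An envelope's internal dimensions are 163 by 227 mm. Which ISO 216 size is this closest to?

C5 (162 × 229 mm)

Aspect ratio 227/163 ≈ 1.393 (ISO target is √2 ≈ 1.414).
In the C-series (envelope sizes, between A and B): C5 = 162 × 229 mm.
Off by 3 mm total — nearest standard size.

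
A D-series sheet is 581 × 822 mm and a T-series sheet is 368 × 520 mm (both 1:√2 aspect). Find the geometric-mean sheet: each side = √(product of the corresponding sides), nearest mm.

Short side: √(581 · 368) = √213808 ≈ 462.4 → 462 mm
Long side: √(822 · 520) = √427440 ≈ 653.8 → 654 mm

462 × 654 mm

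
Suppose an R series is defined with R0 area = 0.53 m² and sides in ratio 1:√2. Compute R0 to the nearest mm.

612 × 866 mm

Let the short side be w mm. Then w · w√2 = 0.53 m² = 530,000 mm².
w² = 530,000/√2, so w ≈ 612.2 mm; long side = w√2 ≈ 865.8 mm.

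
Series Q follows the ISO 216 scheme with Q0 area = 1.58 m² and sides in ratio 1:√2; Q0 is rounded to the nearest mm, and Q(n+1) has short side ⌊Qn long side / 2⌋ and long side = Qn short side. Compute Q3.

Let Q0's short side be w mm. w · w√2 = 1.58 m² = 1,580,000 mm², so w ≈ 1057.0 mm and w√2 ≈ 1494.8 mm → Q0 = 1057 × 1495 mm.
Q1: ⌊1495/2⌋ × 1057 = 747 × 1057 mm
Q2: ⌊1057/2⌋ × 747 = 528 × 747 mm
Q3: ⌊747/2⌋ × 528 = 373 × 528 mm

373 × 528 mm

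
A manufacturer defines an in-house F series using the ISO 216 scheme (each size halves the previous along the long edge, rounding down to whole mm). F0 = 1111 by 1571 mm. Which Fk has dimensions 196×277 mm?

F0: 1111 × 1571 mm
F1: 785 × 1111 mm
F2: 555 × 785 mm
F3: 392 × 555 mm
F4: 277 × 392 mm
F5: 196 × 277 mm
F6: 138 × 196 mm
→ matches F5.

F5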